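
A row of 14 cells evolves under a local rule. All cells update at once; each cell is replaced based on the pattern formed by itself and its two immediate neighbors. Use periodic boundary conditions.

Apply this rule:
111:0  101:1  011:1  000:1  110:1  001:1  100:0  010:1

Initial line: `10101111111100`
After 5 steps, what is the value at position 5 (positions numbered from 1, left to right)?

1

step 1: 11111000000101
step 2: 00001011111111
step 3: 01111110000001
step 4: 11000010111111
step 5: 01011111100000
position 5 holds 1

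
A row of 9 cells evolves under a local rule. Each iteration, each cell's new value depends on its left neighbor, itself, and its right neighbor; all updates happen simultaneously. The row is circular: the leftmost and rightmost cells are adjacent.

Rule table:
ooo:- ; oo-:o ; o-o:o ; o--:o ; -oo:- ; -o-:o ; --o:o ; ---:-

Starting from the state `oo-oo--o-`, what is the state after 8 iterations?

-oo-ooooo
o-oo----o
oo-oo--o-  (repeats iteration 0; period 3)
iteration 8: o-oo----o

o-oo----o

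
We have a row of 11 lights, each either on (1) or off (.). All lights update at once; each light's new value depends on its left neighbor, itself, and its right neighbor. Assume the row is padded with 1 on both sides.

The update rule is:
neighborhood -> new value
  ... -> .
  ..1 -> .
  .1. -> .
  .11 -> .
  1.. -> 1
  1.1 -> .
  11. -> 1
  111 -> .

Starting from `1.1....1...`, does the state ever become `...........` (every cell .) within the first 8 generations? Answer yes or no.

generation 1: 1..1....1..
generation 2: 11..1....1.
generation 3: .11..1.....
generation 4: ..11..1....
generation 5: 1..11..1...
generation 6: 11..11..1..
generation 7: .11..11..1.
generation 8: ..11..11...
generation 8 is ..11..11..., still not uniform .

no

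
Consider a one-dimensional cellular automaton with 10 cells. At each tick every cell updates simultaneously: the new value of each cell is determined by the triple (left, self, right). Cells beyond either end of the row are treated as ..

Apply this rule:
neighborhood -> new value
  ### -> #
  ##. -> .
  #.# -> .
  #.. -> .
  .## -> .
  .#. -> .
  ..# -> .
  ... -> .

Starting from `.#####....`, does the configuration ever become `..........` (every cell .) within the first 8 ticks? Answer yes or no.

..###.....
...#......
..........
all cells are . at tick 3

yes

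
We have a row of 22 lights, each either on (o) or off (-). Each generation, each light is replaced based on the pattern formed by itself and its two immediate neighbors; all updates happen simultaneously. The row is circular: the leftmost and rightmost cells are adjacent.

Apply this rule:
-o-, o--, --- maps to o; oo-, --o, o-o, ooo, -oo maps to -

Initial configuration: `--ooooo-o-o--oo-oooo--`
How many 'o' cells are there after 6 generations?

14

o-------o-oo--------oo
-oooooo-o---ooooooo---
--------ooo--------ooo
ooooooo----ooooooo----
-------ooo--------ooo-
oooooo----ooooooo----o
count of o: 14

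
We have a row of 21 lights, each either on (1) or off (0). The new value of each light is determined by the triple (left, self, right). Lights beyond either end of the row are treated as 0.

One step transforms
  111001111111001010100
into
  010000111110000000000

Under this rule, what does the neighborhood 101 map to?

At position 15 the neighborhood is 101; the next row has 0 there.

0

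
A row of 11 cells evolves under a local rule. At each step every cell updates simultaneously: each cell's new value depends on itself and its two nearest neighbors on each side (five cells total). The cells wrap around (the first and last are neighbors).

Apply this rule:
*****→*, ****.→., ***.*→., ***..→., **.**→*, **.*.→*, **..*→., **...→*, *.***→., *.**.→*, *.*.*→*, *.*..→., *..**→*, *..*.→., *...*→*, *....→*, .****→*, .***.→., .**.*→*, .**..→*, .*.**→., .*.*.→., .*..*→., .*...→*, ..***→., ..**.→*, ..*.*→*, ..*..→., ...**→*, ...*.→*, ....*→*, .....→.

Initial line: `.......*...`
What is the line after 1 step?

.....**.**.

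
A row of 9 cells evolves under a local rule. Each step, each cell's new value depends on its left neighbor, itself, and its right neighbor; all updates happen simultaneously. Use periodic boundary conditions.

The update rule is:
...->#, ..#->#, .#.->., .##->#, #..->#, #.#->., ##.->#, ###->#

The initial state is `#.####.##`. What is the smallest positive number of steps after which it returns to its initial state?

#.####.##

1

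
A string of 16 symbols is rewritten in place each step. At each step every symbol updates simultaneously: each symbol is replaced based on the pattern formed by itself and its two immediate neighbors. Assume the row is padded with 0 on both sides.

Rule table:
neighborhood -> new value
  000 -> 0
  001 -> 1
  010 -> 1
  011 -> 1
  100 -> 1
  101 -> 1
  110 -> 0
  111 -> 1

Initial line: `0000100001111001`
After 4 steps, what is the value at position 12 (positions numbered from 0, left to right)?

step 1: 0001110011110111
step 2: 0011101111101110
step 3: 0111011111011101
step 4: 1110111110111011
position 12 holds 1

1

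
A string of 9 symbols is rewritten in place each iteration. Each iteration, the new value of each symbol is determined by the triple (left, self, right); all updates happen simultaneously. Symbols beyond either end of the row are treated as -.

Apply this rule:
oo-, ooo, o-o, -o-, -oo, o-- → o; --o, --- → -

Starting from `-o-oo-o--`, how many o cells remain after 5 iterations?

8

iteration 1: -ooooooo-
iteration 2: -oooooooo
iteration 3: -oooooooo  (fixed point — unchanged through iteration 5)
count of o: 8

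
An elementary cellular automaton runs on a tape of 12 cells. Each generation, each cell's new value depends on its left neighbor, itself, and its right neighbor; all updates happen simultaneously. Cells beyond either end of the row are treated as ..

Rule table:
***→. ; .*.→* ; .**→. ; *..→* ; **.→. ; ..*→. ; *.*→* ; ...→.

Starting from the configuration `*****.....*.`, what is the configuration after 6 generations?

.........**.

.....*....**
.....**.....
.......*....
.......**...
.........*..
.........**.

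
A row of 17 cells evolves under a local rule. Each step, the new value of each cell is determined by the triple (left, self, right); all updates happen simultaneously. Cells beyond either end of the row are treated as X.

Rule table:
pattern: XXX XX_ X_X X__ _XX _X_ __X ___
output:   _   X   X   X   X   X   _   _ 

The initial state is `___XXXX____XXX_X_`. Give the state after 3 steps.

step 1: X__X__XX___X_XXXX
step 2: XX_XX_XXX__XXX___
step 3: _XXXXXX_XX_X_XX__

_XXXXXX_XX_X_XX__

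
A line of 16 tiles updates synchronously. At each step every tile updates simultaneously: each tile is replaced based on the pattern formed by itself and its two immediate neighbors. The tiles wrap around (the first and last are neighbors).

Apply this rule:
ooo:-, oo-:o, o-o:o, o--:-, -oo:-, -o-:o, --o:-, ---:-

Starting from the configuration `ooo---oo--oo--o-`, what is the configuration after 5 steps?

--o----o---o--oo
--o----o---o---o
--o----o---o---o  (fixed point — unchanged through step 5)

--o----o---o---o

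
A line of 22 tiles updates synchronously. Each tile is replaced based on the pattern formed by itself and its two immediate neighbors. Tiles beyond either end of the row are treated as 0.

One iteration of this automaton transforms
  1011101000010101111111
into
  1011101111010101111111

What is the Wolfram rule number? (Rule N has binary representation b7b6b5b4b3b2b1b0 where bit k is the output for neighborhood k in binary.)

position 3: 111 → 1  (bit 7 = 1)
position 4: 110 → 1  (bit 6 = 1)
position 1: 101 → 0  (bit 5 = 0)
position 7: 100 → 1  (bit 4 = 1)
position 2: 011 → 1  (bit 3 = 1)
position 0: 010 → 1  (bit 2 = 1)
position 10: 001 → 0  (bit 1 = 0)
position 8: 000 → 1  (bit 0 = 1)
bits b7..b0 = 11011101 = 221

221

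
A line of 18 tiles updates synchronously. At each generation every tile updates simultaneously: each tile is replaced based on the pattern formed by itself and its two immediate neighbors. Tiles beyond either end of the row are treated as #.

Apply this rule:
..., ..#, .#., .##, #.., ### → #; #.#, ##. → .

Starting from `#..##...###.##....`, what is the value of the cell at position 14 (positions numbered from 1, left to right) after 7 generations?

#

.###.#####..#.####
.##..####.###.####
.#.#####..##..####
.#.####.###.######
.#.###..##..######
.#.##.###.########
.#.#..##..########
position 14 holds #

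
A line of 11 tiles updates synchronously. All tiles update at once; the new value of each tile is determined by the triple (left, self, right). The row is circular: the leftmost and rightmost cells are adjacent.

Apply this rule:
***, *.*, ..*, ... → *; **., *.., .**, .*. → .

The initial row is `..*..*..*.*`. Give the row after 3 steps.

..*..*.*..*

step 1: .*..*..*.*.
step 2: *..*..*.*..
step 3: ..*..*.*..*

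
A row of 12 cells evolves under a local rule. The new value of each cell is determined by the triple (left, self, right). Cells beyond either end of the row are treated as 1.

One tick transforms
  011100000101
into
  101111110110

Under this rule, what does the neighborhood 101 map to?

1

At position 0 the neighborhood is 101; the next row has 1 there.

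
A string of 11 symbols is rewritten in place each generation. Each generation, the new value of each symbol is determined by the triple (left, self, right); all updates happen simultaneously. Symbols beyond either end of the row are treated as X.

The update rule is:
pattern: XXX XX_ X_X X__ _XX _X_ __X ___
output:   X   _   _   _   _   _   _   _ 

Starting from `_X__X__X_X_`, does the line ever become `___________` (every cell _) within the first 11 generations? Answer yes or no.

___________
all cells are _ at generation 1

yes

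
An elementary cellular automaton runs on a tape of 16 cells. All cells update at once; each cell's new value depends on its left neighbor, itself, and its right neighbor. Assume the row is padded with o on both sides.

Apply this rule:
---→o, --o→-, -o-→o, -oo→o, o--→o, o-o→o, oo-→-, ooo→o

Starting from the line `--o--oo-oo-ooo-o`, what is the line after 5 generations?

generation 1: o-oo-o-oo-ooo-oo
generation 2: -oo-oooo-ooo-ooo
generation 3: oo-oooo-ooo-oooo
generation 4: o-oooo-ooo-ooooo
generation 5: -oooo-ooo-oooooo

-oooo-ooo-oooooo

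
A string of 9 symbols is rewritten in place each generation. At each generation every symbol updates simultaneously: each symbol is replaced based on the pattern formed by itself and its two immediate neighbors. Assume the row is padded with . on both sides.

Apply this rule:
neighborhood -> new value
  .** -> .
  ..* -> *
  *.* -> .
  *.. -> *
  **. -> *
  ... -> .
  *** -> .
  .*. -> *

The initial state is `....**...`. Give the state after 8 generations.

*..**.*.*

...*.**..
..**..**.
.*.***.**
**...*..*
.**.*****
*.*.....*
*.**...**
*..**.*.*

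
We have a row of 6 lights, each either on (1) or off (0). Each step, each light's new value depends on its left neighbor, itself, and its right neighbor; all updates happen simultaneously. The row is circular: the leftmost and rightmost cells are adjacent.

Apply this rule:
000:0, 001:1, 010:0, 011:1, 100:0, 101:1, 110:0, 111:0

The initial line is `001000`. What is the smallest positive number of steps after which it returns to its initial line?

6

step 1: 010000
step 2: 100000
step 3: 000001
step 4: 000010
step 5: 000100
step 6: 001000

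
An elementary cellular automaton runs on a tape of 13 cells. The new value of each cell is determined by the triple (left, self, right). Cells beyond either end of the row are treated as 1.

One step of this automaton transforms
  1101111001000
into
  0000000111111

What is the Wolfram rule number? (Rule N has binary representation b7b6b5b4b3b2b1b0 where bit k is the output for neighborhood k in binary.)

23

position 0: 111 → 0  (bit 7 = 0)
position 1: 110 → 0  (bit 6 = 0)
position 2: 101 → 0  (bit 5 = 0)
position 7: 100 → 1  (bit 4 = 1)
position 3: 011 → 0  (bit 3 = 0)
position 9: 010 → 1  (bit 2 = 1)
position 8: 001 → 1  (bit 1 = 1)
position 11: 000 → 1  (bit 0 = 1)
bits b7..b0 = 00010111 = 23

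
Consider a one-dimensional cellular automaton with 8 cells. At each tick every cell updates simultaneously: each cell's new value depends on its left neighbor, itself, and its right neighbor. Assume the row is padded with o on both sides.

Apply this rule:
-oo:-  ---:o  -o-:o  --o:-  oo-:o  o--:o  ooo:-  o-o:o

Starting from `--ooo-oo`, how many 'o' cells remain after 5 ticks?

5

o---oo--
ooo--oo-
--oo--oo
o--oo---
oo--ooo-
count of o: 5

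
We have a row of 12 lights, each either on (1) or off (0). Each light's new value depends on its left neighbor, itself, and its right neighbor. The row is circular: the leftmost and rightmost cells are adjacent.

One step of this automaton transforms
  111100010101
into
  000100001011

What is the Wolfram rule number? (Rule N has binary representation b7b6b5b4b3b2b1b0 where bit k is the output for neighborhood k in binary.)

104

position 0: 111 → 0  (bit 7 = 0)
position 3: 110 → 1  (bit 6 = 1)
position 8: 101 → 1  (bit 5 = 1)
position 4: 100 → 0  (bit 4 = 0)
position 11: 011 → 1  (bit 3 = 1)
position 7: 010 → 0  (bit 2 = 0)
position 6: 001 → 0  (bit 1 = 0)
position 5: 000 → 0  (bit 0 = 0)
bits b7..b0 = 01101000 = 104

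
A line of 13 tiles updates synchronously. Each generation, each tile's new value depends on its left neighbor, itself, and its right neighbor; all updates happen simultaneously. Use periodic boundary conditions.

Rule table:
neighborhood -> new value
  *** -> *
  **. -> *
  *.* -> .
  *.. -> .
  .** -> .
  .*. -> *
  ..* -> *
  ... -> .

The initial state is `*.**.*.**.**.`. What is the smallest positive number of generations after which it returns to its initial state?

2

*..*.*..*..*.
*.**.*.**.**.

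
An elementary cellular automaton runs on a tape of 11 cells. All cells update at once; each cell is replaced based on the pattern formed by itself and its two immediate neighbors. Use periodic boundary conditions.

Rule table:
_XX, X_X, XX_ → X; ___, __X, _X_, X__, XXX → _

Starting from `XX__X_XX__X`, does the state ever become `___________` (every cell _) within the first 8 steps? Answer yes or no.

step 1: _X___XXX__X
step 2: X____X_X___
step 3: ______X____
step 4: ___________
all cells are _ at step 4

yes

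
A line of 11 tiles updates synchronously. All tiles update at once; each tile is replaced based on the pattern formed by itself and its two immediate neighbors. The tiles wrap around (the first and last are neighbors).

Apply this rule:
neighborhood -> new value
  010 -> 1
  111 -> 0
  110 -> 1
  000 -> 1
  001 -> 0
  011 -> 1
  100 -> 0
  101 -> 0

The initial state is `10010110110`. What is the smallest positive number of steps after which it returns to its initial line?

1

10010110110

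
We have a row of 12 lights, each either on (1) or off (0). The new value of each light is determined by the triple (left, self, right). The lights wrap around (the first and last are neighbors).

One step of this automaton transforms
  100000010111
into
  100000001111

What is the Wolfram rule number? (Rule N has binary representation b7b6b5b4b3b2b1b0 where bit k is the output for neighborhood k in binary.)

position 10: 111 → 1  (bit 7 = 1)
position 0: 110 → 1  (bit 6 = 1)
position 8: 101 → 1  (bit 5 = 1)
position 1: 100 → 0  (bit 4 = 0)
position 9: 011 → 1  (bit 3 = 1)
position 7: 010 → 0  (bit 2 = 0)
position 6: 001 → 0  (bit 1 = 0)
position 2: 000 → 0  (bit 0 = 0)
bits b7..b0 = 11101000 = 232

232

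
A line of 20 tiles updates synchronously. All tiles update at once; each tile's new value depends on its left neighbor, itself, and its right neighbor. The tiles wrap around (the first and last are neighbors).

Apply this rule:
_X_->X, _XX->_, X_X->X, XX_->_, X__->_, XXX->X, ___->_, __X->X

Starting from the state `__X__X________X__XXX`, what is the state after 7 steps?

_XX_XX_______XX_X_X_
X__X________X__XXXX_
X_XX_______XX_X_XX_X
_X________X__XXX__X_
XX_______XX_X_X__XX_
________X__XXXX_X__X
_______XX_X_XX_XX_XX

_______XX_X_XX_XX_XX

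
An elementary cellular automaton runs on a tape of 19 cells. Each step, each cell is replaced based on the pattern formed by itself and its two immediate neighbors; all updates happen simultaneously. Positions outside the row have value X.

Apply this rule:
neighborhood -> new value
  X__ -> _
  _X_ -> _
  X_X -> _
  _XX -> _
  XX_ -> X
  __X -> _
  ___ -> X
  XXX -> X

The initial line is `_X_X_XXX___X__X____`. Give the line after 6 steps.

______XX_X______XX_
_XXXX__X___XXXX__X_
__XXX____X__XXX____
___XX_XX_____XX_XX_
_X__X__X_XXX__X__X_
__________XX_______

__________XX_______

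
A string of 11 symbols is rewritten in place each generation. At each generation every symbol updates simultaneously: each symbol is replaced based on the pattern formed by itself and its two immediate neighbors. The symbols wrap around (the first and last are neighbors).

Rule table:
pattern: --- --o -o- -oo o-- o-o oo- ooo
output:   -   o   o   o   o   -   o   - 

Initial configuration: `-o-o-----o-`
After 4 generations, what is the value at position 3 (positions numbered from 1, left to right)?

oo-oo---ooo
-o-ooo-oo--
oo-o-o-ooo-
oo-o-o-o-o-
position 3 holds -

-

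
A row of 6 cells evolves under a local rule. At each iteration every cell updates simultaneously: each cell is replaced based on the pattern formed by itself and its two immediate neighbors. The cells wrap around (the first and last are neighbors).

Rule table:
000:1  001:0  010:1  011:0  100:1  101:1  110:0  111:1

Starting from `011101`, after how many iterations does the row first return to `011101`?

2

101011
011101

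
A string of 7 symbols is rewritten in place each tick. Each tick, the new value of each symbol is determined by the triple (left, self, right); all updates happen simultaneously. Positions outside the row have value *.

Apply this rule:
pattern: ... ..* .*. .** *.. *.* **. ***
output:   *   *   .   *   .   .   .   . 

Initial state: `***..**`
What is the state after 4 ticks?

tick 1: ....**.
tick 2: .****..
tick 3: .*....*
tick 4: ...****

...****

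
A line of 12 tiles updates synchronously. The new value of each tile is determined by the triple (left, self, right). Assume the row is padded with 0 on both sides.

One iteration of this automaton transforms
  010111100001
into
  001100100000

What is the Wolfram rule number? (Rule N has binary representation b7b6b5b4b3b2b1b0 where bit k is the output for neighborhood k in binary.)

104

position 4: 111 → 0  (bit 7 = 0)
position 6: 110 → 1  (bit 6 = 1)
position 2: 101 → 1  (bit 5 = 1)
position 7: 100 → 0  (bit 4 = 0)
position 3: 011 → 1  (bit 3 = 1)
position 1: 010 → 0  (bit 2 = 0)
position 0: 001 → 0  (bit 1 = 0)
position 8: 000 → 0  (bit 0 = 0)
bits b7..b0 = 01101000 = 104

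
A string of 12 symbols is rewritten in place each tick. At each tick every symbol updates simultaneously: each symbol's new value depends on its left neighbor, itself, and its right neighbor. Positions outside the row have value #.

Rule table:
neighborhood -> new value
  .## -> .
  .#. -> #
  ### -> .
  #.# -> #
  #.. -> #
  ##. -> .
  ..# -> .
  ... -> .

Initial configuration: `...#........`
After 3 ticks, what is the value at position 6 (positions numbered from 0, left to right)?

#

tick 1: #..##.......
tick 2: .#...#......
tick 3: ###..##.....
position 6 holds #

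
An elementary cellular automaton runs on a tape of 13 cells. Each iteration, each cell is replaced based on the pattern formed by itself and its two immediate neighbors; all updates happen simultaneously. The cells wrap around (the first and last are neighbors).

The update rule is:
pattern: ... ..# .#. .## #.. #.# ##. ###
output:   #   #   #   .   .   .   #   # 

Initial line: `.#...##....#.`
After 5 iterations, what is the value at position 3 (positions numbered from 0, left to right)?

#

##.##.#.####.
.#..#.#..###.
##.##.#.#.##.
.#..#.#.#..#.
##.##.#.#.##.
position 3 holds #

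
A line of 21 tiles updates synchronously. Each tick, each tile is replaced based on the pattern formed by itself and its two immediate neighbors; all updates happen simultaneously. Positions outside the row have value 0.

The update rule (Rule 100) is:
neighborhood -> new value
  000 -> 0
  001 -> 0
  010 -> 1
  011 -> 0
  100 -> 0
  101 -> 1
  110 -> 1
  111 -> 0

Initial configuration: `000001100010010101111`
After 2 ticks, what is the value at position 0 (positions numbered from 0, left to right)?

tick 1: 000000100010011110001
tick 2: 000000100010000010001
position 0 holds 0

0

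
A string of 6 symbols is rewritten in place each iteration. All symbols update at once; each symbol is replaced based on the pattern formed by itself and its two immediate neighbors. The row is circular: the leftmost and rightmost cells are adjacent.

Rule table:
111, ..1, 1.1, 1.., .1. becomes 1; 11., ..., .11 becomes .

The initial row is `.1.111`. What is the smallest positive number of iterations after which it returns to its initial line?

111.1.
.1.111

2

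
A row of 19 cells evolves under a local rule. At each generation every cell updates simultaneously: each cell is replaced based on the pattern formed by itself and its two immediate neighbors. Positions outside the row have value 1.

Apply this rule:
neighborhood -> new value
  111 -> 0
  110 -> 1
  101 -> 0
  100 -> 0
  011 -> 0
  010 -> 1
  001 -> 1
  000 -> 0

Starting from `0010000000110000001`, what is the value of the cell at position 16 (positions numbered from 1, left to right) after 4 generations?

generation 1: 0110000001010000010
generation 2: 0010000011010000110
generation 3: 0110000101010001010
generation 4: 0010001101010011010
position 16 holds 1

1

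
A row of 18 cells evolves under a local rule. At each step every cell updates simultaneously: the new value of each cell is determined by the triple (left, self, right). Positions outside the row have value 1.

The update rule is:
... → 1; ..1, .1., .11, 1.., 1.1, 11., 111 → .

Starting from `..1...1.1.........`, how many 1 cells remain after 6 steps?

5

....1.....1111111.
.11...111.........
....1.....1111111.  (repeats step 1; period 2)
step 6: .11...111.........
count of 1: 5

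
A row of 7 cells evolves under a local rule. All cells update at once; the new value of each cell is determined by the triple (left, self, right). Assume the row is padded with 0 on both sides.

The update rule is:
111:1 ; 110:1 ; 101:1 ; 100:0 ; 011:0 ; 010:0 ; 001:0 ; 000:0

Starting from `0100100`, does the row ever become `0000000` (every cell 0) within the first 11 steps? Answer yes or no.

0000000
all cells are 0 at step 1

yes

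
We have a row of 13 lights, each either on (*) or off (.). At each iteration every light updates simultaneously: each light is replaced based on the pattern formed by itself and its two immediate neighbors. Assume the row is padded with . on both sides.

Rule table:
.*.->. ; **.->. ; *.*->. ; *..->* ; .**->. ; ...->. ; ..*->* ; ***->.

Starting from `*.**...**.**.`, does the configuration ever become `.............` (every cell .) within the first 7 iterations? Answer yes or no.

....*.*.....*
...*...*...*.
..*.*.*.*.*.*
.*...........
*.*..........
...*.........
..*.*........
iteration 7 is ..*.*........, still not uniform .

no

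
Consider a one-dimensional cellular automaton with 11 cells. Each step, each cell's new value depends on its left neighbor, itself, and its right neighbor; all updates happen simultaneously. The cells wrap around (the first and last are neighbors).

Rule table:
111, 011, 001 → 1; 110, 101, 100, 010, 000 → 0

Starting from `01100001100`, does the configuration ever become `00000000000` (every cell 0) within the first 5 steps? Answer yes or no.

no

step 1: 11000011000
step 2: 10000110001
step 3: 00001100011
step 4: 00011000110
step 5: 00110001100
step 5 is 00110001100, still not uniform 0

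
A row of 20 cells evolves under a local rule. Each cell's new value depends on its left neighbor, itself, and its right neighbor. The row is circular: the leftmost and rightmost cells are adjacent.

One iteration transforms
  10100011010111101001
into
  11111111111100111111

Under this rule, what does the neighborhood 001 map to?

1

At position 5 the neighborhood is 001; the next row has 1 there.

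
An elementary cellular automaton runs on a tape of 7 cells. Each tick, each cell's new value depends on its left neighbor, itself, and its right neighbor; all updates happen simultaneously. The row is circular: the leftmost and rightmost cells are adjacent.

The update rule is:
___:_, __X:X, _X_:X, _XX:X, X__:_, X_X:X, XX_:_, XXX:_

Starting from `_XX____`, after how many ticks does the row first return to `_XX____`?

7

tick 1: XX_____
tick 2: X_____X
tick 3: _____XX
tick 4: ____XX_
tick 5: ___XX__
tick 6: __XX___
tick 7: _XX____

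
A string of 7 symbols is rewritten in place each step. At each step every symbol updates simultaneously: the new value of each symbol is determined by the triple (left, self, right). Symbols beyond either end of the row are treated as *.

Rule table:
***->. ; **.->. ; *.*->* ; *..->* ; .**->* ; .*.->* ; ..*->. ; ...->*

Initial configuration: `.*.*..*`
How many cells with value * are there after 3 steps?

step 1: *****.*
step 2: .....**
step 3: ****.*.
count of *: 5

5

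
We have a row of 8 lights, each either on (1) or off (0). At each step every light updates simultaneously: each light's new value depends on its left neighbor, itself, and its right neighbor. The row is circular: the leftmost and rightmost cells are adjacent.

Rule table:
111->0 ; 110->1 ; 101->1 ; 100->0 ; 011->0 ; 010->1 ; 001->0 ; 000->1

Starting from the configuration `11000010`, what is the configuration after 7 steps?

11101110

01011011
11101101
00110110
10011010
10001111
10100000
11101110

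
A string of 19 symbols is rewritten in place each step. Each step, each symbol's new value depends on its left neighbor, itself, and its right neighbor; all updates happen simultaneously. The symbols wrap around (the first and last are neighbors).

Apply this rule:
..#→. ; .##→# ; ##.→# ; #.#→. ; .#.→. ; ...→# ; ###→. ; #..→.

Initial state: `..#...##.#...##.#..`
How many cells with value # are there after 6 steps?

step 1: #...#.##...#.##...#
step 2: #.#...##.#...##.#.#
step 3: #...#.##...#.##...#  (repeats step 1; period 2)
step 6: #.#...##.#...##.#.#
count of #: 9

9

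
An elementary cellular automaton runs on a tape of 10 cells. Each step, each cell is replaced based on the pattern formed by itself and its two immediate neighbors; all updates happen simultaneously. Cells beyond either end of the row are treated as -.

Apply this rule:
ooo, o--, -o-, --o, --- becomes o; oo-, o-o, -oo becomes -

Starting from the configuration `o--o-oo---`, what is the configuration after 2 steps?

-oo-ooo-o-

step 1: oooo---ooo
step 2: -oo-ooo-o-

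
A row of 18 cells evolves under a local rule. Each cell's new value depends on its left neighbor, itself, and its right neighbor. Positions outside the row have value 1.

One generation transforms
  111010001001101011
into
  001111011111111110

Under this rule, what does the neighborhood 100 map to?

At position 5 the neighborhood is 100; the next row has 1 there.

1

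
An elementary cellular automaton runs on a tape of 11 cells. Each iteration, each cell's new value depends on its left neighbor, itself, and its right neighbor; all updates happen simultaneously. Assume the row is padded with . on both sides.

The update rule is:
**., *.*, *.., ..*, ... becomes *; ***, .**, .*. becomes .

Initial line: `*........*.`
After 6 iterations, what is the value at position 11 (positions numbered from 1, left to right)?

*

iteration 1: .********.*
iteration 2: *.......**.
iteration 3: .*******.**
iteration 4: *......**.*
iteration 5: .******.**.
iteration 6: *.....**.**
position 11 holds *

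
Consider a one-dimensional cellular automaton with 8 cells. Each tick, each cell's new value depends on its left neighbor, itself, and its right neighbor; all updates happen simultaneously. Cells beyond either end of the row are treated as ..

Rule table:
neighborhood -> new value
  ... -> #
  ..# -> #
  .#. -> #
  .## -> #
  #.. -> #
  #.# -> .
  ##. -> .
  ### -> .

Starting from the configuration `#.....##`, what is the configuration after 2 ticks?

#......#

#######.
#......#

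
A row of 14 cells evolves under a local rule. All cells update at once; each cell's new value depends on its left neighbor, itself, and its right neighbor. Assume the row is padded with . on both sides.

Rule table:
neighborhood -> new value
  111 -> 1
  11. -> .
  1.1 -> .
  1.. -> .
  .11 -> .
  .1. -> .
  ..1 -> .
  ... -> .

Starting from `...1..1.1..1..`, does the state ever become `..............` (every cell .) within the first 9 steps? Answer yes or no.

..............
all cells are . at step 1

yes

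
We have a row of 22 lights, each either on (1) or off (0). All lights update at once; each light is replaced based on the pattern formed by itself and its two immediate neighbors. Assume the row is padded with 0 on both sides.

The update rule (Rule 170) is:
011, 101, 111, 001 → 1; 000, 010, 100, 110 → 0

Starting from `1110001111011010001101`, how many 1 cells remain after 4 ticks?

1100011110110100011010
1000111101101000110100
0001111011010001101000
0011110110100011010000
count of 1: 10

10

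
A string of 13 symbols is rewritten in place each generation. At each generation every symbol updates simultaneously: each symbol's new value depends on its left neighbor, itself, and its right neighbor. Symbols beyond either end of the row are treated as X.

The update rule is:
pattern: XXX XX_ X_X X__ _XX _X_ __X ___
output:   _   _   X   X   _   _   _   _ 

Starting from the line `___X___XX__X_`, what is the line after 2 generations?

_X___X____X__

X___X____X__X
_X___X____X__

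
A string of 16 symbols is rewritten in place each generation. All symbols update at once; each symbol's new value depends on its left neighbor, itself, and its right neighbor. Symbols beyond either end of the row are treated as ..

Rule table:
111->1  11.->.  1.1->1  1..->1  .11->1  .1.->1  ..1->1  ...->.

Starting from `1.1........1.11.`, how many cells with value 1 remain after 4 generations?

12

1111......1111.1
111.1....1111.11
11.111..1111.11.
1.111.11111.11.1
count of 1: 12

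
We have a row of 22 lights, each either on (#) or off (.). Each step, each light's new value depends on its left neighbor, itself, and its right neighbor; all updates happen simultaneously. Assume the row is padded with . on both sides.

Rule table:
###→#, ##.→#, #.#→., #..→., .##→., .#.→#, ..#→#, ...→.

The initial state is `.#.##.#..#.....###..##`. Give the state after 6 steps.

.#.##.#..#.##.#..#.#.#

step 1: ##..#.#.##....#.##.#.#
step 2: .#.##.#..#...##..#.#.#
step 3: ##..#.#.##..#.#.##.#.#
step 4: .#.##.#..#.##.#..#.#.#
step 5: ##..#.#.##..#.#.##.#.#  (repeats step 3; period 2)
step 6: .#.##.#..#.##.#..#.#.#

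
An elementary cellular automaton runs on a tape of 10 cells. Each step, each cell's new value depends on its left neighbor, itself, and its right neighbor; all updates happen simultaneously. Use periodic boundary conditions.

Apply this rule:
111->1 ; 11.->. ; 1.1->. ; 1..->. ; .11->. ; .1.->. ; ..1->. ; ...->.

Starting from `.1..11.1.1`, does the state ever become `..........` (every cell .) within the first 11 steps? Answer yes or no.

..........
all cells are . at step 1

yes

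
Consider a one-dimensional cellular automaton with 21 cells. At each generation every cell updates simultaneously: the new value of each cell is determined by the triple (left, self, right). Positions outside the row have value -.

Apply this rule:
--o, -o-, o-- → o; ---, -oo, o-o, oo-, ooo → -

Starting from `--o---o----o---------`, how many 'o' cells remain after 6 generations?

-ooo-ooo--ooo--------
o-------oo---o-------
oo-----o--o-ooo------
--o---ooooo----o-----
-ooo-o-----o--ooo----
o----oo---oooo---o---
count of o: 8

8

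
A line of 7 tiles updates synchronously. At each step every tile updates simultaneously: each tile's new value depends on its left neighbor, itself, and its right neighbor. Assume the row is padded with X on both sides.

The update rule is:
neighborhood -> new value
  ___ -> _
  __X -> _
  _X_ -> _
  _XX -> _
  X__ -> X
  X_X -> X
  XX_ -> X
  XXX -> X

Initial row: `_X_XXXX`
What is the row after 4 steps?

X_X_XXX
XX_X_XX
XXX_X_X
XXXX_X_

XXXX_X_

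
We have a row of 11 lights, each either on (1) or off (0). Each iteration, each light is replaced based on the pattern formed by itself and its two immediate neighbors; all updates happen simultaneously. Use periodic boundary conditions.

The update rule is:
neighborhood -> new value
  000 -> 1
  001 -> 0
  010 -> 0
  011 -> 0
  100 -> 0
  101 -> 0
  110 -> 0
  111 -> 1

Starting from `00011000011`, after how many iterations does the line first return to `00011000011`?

2

01000011000
00011000011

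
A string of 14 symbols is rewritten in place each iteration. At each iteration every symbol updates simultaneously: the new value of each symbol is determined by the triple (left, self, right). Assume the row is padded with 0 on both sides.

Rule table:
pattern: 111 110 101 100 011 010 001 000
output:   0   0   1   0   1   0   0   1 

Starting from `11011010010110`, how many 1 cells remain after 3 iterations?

10110100001100
01101001101001
01010001010000
count of 1: 4

4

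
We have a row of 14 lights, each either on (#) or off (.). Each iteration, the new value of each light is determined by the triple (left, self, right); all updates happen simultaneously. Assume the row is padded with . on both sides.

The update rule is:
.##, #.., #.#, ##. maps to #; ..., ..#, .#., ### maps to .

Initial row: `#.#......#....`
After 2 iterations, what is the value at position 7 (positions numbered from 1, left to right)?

.

iteration 1: .#.#......#...
iteration 2: ..#.#......#..
position 7 holds .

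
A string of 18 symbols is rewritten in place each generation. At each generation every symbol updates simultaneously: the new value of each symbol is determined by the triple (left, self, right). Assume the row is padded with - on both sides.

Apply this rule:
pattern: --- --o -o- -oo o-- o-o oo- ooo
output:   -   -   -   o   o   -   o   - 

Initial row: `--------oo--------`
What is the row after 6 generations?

------------o-oo--

--------ooo-------
--------o-oo------
----------ooo-----
----------o-oo----
------------ooo---
------------o-oo--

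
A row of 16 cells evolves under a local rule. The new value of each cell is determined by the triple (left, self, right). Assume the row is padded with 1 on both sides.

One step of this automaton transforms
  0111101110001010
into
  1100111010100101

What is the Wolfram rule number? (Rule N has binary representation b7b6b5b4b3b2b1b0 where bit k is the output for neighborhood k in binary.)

105

position 2: 111 → 0  (bit 7 = 0)
position 4: 110 → 1  (bit 6 = 1)
position 0: 101 → 1  (bit 5 = 1)
position 9: 100 → 0  (bit 4 = 0)
position 1: 011 → 1  (bit 3 = 1)
position 12: 010 → 0  (bit 2 = 0)
position 11: 001 → 0  (bit 1 = 0)
position 10: 000 → 1  (bit 0 = 1)
bits b7..b0 = 01101001 = 105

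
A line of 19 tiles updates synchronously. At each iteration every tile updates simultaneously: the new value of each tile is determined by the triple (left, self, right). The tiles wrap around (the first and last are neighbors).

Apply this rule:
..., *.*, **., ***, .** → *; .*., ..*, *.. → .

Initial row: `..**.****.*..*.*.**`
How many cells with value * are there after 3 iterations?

15

..********....*.***
..********.**..****
..***********..****
count of *: 15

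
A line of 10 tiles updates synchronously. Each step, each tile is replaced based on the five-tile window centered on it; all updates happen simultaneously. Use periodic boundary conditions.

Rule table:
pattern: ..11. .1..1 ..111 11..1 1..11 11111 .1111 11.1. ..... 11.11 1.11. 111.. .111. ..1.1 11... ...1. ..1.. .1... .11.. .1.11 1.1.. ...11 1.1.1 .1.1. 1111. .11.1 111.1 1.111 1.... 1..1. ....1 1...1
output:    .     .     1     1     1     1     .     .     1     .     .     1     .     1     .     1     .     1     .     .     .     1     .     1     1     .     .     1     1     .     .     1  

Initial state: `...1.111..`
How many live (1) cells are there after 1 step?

6

1.11.1.1.1
count of 1: 6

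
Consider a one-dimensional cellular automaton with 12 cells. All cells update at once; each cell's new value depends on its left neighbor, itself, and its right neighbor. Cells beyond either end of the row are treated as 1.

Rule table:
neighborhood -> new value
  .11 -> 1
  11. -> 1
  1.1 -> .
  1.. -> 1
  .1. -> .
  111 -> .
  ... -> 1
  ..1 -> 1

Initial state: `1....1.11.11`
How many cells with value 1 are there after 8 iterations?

5

iteration 1: 11111..11.1.
iteration 2: ....11111...
iteration 3: 11111...1111
iteration 4: ....11111...  (repeats iteration 2; period 2)
iteration 8: ....11111...
count of 1: 5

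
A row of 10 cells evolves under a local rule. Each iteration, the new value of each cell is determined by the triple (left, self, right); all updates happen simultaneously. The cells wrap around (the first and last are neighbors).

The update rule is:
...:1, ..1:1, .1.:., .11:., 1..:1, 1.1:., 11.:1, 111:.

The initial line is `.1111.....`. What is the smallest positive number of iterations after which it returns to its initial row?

20

1...111111
1111......
...1111111
111......1
..1111111.
11......11
.1111111..
1......111
1111111...
......1111
111111...1
.....1111.
11111...11
....1111..
1111...111
...1111...
111...1111
..1111....
11...11111
.1111.....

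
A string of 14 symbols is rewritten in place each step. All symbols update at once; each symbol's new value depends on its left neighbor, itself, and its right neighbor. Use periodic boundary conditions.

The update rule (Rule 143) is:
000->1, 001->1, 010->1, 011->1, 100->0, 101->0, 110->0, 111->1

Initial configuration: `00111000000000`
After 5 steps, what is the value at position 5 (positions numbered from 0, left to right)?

1

11110011111111
11100111111111
11001111111111
10011111111111
00111111111111
position 5 holds 1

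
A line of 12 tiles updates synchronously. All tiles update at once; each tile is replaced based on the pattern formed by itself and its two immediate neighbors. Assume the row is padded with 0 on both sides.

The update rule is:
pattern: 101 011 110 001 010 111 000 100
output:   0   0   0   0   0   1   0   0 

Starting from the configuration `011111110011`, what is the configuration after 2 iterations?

iteration 1: 001111100000
iteration 2: 000111000000

000111000000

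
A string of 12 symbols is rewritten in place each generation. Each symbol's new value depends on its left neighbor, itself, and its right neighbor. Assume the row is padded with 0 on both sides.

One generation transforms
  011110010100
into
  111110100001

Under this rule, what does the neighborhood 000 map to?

1

At position 11 the neighborhood is 000; the next row has 1 there.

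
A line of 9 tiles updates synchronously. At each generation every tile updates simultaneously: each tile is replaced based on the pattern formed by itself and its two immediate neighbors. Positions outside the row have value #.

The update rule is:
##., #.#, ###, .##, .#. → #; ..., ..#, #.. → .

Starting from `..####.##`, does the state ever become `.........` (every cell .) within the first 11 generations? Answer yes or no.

no

..#######
..#######  (fixed point — unchanged through generation 11)
generation 11 is ..#######, still not uniform .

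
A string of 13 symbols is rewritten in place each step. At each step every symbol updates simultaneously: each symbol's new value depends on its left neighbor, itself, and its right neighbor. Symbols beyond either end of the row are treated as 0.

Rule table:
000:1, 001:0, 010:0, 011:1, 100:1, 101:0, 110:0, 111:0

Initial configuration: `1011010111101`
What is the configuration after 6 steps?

1001010000111

step 1: 0010000100000
step 2: 1001110011111
step 3: 0101001010000
step 4: 0000100001111
step 5: 1110011101000
step 6: 1001010000111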